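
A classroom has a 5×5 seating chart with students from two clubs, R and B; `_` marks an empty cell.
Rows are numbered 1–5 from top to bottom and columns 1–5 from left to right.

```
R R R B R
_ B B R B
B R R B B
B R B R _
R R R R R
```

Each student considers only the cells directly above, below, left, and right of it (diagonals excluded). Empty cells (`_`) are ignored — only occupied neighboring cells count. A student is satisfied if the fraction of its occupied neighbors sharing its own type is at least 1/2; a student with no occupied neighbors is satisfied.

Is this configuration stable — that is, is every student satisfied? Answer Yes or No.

(1,1)R 1/1 ok
(1,2)R 2/3 ok
(1,3)R 1/3 unhappy
(1,4)B 0/3 unhappy
(1,5)R 0/2 unhappy
(2,2)B 1/3 unhappy
(2,3)B 1/4 unhappy
(2,4)R 0/4 unhappy
(2,5)B 1/3 unhappy
(3,1)B 1/2 ok
(3,2)R 2/4 ok
(3,3)R 1/4 unhappy
(3,4)B 1/4 unhappy
(3,5)B 2/2 ok
(4,1)B 1/3 unhappy
(4,2)R 2/4 ok
(4,3)B 0/4 unhappy
(4,4)R 1/3 unhappy
(5,1)R 1/2 ok
(5,2)R 3/3 ok
(5,3)R 2/3 ok
(5,4)R 3/3 ok
(5,5)R 1/1 ok
For instance (1,3) has only 1/3 same-type neighbors, below 1/2.

No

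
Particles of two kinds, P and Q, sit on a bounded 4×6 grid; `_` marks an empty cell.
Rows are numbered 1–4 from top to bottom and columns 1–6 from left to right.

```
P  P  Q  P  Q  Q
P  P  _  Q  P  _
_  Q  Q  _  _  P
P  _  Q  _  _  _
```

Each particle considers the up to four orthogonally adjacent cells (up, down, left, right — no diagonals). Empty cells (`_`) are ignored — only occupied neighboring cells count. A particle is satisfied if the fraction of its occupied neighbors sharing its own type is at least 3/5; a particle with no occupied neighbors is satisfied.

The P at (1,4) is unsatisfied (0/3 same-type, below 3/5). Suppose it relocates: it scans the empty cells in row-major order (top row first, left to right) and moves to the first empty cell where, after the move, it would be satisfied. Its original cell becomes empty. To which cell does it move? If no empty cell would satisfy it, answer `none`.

Vacating (1,4). Empty cells in order:
  (2,3): 1/4 same-type → still unsatisfied.
  (2,6): 2/3 same-type → satisfied — stop here.

(2,6)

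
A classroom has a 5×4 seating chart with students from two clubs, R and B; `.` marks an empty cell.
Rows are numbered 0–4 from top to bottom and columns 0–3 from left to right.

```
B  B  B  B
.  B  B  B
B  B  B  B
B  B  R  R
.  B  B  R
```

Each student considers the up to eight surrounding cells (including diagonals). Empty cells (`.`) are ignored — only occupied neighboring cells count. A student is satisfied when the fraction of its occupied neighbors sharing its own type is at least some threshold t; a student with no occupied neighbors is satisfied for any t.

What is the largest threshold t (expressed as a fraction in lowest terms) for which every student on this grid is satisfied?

1/4

Row 0: (0,0)B 2/2 · (0,1)B 4/4 · (0,2)B 5/5 · (0,3)B 3/3
Row 1: (1,1)B 7/7 · (1,2)B 8/8 · (1,3)B 5/5
Row 2: (2,0)B 4/4 · (2,1)B 6/7 · (2,2)B 6/8 · (2,3)B 3/5
Row 3: (3,0)B 4/4 · (3,1)B 6/7 · (3,2)R 2/8 · (3,3)R 2/5
Row 4: (4,1)B 3/4 · (4,2)B 2/5 · (4,3)R 2/3
The smallest same-type fraction is 2/8 at (3,2), which reduces to 1/4. Any threshold above that leaves this student unsatisfied.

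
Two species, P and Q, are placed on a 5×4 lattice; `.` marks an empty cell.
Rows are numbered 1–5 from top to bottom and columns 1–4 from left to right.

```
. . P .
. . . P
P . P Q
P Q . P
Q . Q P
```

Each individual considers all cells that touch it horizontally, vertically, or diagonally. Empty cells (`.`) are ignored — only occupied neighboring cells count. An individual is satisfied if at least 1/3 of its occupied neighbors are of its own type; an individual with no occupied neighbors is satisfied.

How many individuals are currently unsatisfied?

1

(1,3)P 1/1 ok
(2,4)P 2/3 ok
(3,1)P 1/2 ok
(3,3)P 2/4 ok
(3,4)Q 0/3 unhappy
(4,1)P 1/3 ok
(4,2)Q 2/5 ok
(4,4)P 2/4 ok
(5,1)Q 1/2 ok
(5,3)Q 1/3 ok
(5,4)P 1/2 ok
Unsatisfied: (3,4) — 1 in total.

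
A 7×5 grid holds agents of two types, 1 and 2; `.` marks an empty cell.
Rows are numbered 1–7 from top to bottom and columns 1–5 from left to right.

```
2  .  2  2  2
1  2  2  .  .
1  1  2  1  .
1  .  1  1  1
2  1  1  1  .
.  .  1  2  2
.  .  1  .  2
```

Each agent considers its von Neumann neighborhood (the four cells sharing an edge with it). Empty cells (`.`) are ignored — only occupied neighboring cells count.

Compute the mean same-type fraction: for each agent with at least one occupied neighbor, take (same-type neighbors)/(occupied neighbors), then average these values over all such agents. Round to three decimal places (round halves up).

0.670

Row 1: (1,1)2 0/1 · (1,3)2 2/2 · (1,4)2 2/2 · (1,5)2 1/1
Row 2: (2,1)1 1/3 · (2,2)2 1/3 · (2,3)2 3/3
Row 3: (3,1)1 3/3 · (3,2)1 1/3 · (3,3)2 1/4 · (3,4)1 1/2
Row 4: (4,1)1 1/2 · (4,3)1 2/3 · (4,4)1 4/4 · (4,5)1 1/1
Row 5: (5,1)2 0/2 · (5,2)1 1/2 · (5,3)1 4/4 · (5,4)1 2/3
Row 6: (6,3)1 2/3 · (6,4)2 1/3 · (6,5)2 2/2
Row 7: (7,3)1 1/1 · (7,5)2 1/1
Sum over 24 agents: 0/1 + 2/2 + 2/2 + 1/1 + 1/3 + 1/3 + 3/3 + 3/3 + 1/3 + 1/4 + 1/2 + 1/2 + 2/3 + 4/4 + 1/1 + 0/2 + 1/2 + 4/4 + 2/3 + 2/3 + 1/3 + 2/2 + 1/1 + 1/1 = 193/12; mean = 193/12 ÷ 24 = 193/288 = 0.670138… → 0.670.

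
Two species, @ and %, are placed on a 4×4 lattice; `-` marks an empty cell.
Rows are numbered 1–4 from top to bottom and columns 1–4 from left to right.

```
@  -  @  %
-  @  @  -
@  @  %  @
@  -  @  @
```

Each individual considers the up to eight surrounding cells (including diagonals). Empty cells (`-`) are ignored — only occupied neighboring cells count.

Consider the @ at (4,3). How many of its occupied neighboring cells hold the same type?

Occupied neighbors of (4,3): (3,2)=@, (3,3)=%, (3,4)=@, (4,4)=@.
Same type (@): 3 of 4.

3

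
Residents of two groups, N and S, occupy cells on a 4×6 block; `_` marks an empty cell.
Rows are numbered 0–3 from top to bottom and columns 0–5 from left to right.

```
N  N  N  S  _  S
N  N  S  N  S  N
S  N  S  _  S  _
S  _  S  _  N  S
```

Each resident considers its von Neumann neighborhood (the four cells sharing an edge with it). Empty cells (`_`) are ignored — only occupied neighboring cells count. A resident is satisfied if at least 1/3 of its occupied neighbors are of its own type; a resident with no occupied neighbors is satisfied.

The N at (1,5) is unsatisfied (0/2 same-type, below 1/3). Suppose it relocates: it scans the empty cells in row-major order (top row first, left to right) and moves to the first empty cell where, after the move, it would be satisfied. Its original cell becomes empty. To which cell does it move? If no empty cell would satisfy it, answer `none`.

(2,3)

Vacating (1,5). Empty cells in order:
  (0,4): 0/3 same-type → still unsatisfied.
  (2,3): 1/3 same-type → satisfied — stop here.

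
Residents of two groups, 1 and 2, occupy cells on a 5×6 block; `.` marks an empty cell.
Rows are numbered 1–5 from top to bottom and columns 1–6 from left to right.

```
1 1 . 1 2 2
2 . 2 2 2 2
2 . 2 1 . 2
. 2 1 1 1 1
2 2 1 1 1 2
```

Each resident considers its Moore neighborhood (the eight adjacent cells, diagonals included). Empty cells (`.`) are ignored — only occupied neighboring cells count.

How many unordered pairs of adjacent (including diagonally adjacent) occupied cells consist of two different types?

22

Scan each occupied cell's neighbors to the right and below (and the two forward diagonals) so each pair is counted once.
Row 1: 1(1,1)–1(1,2)= 1(1,1)–2(2,1)≠ 1(1,2)–2(2,3)≠ 1(1,2)–2(2,1)≠ 1(1,4)–2(1,5)≠ 1(1,4)–2(2,4)≠ 1(1,4)–2(2,5)≠ 1(1,4)–2(2,3)≠ 2(1,5)–2(1,6)= 2(1,5)–2(2,5)= 2(1,5)–2(2,6)= 2(1,5)–2(2,4)= 2(1,6)–2(2,6)= 2(1,6)–2(2,5)=  → 7/14 unlike.
Row 2: 2(2,1)–2(3,1)= 2(2,3)–2(2,4)= 2(2,3)–2(3,3)= 2(2,3)–1(3,4)≠ 2(2,4)–2(2,5)= 2(2,4)–1(3,4)≠ 2(2,4)–2(3,3)= 2(2,5)–2(2,6)= 2(2,5)–2(3,6)= 2(2,5)–1(3,4)≠ 2(2,6)–2(3,6)=  → 3/11 unlike.
Row 3: 2(3,1)–2(4,2)= 2(3,3)–1(3,4)≠ 2(3,3)–1(4,3)≠ 2(3,3)–1(4,4)≠ 2(3,3)–2(4,2)= 1(3,4)–1(4,4)= 1(3,4)–1(4,5)= 1(3,4)–1(4,3)= 2(3,6)–1(4,6)≠ 2(3,6)–1(4,5)≠  → 5/10 unlike.
Row 4: 2(4,2)–1(4,3)≠ 2(4,2)–2(5,2)= 2(4,2)–1(5,3)≠ 2(4,2)–2(5,1)= 1(4,3)–1(4,4)= 1(4,3)–1(5,3)= 1(4,3)–1(5,4)= 1(4,3)–2(5,2)≠ 1(4,4)–1(4,5)= 1(4,4)–1(5,4)= 1(4,4)–1(5,5)= 1(4,4)–1(5,3)= 1(4,5)–1(4,6)= 1(4,5)–1(5,5)= 1(4,5)–2(5,6)≠ 1(4,5)–1(5,4)= 1(4,6)–2(5,6)≠ 1(4,6)–1(5,5)=  → 5/18 unlike.
Row 5: 2(5,1)–2(5,2)= 2(5,2)–1(5,3)≠ 1(5,3)–1(5,4)= 1(5,4)–1(5,5)= 1(5,5)–2(5,6)≠  → 2/5 unlike.
Total adjacent occupied pairs: 58; unlike-type pairs: 22.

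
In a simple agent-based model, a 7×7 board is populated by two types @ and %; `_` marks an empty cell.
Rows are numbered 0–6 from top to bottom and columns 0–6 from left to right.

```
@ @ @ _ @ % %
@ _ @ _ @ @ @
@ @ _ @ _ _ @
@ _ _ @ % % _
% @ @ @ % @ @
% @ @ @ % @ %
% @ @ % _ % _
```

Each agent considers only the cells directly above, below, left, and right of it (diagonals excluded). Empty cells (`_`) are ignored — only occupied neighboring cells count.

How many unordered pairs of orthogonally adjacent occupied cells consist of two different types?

18

Scan each occupied cell's neighbors to the right and below so each pair is counted once.
From row 0: 3 unlike of 9 pairs (running 3/9).
From row 1: 0 unlike of 4 pairs (running 3/13).
From row 2: 0 unlike of 3 pairs (running 3/16).
From row 3: 3 unlike of 6 pairs (running 6/22).
From row 4: 4 unlike of 13 pairs (running 10/35).
From row 5: 6 unlike of 11 pairs (running 16/46).
From row 6: 2 unlike of 3 pairs (running 18/49).
Total adjacent occupied pairs: 49; unlike-type pairs: 18.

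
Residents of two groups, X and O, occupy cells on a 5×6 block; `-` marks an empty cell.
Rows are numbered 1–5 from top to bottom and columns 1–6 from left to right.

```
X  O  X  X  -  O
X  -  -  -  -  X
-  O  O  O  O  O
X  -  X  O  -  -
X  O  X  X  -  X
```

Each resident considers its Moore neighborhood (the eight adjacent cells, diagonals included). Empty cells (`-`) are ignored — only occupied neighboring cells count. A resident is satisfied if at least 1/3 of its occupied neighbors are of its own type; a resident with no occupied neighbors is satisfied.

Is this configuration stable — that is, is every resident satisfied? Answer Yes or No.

(1,1)X 1/2 ✓
(1,2)O 0/3 ✗
(1,3)X 1/2 ✓
(1,4)X 1/1 ✓
(1,6)O 0/1 ✗
(2,1)X 1/3 ✓
(2,6)X 0/3 ✗
(3,2)O 1/4 ✗
(3,3)O 3/4 ✓
(3,4)O 3/4 ✓
(3,5)O 3/4 ✓
(3,6)O 1/2 ✓
(4,1)X 1/3 ✓
(4,3)X 2/7 ✗
(4,4)O 3/6 ✓
(5,1)X 1/2 ✓
(5,2)O 0/4 ✗
(5,3)X 2/4 ✓
(5,4)X 2/3 ✓
(5,6)X 0/0 ✓
For instance (1,2) has only 0/3 same-type neighbors, below 1/3.

No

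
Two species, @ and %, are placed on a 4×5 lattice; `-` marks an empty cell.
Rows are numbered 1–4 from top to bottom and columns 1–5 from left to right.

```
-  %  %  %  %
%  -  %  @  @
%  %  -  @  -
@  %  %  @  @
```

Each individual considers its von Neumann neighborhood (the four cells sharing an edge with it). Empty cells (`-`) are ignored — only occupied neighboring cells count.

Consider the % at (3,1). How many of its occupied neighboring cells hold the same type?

2

Occupied neighbors of (3,1): (2,1)=%, (4,1)=@, (3,2)=%.
Same type (%): 2 of 3.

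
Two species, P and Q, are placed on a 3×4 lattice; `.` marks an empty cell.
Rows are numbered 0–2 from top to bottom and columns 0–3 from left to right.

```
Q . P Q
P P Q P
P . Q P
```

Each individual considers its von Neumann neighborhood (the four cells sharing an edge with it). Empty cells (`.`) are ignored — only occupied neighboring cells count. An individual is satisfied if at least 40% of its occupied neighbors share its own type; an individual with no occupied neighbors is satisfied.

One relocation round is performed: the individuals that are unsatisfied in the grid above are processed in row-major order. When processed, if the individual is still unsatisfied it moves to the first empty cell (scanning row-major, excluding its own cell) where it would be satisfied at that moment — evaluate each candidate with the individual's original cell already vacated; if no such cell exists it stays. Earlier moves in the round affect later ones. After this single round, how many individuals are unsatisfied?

Initially unsatisfied (in order): (0,0), (0,2), (0,3), (1,2), (1,3).
  (0,0): no empty cell satisfies it; stays.
  (0,2) → (0,1).
  (0,3) → (0,2).
  (1,2): now satisfied by earlier moves; stays.
  (1,3): now satisfied by earlier moves; stays.
Resulting grid:
Q P Q .
P P Q P
P . Q P
Unsatisfied now: (0,0), (0,1).

2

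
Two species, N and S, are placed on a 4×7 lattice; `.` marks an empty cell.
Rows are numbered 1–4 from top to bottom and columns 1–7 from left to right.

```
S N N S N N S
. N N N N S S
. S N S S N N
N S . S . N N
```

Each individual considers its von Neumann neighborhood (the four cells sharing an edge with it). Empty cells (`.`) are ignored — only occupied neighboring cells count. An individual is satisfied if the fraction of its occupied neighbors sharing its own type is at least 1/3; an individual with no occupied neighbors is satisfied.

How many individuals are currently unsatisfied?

(1,1)S 0/1 unhappy
(1,2)N 2/3 ok
(1,3)N 2/3 ok
(1,4)S 0/3 unhappy
(1,5)N 2/3 ok
(1,6)N 1/3 ok
(1,7)S 1/2 ok
(2,2)N 2/3 ok
(2,3)N 4/4 ok
(2,4)N 2/4 ok
(2,5)N 2/4 ok
(2,6)S 1/4 unhappy
(2,7)S 2/3 ok
(3,2)S 1/3 ok
(3,3)N 1/3 ok
(3,4)S 2/4 ok
(3,5)S 1/3 ok
(3,6)N 2/4 ok
(3,7)N 2/3 ok
(4,1)N 0/1 unhappy
(4,2)S 1/2 ok
(4,4)S 1/1 ok
(4,6)N 2/2 ok
(4,7)N 2/2 ok
Unsatisfied: (1,1), (1,4), (2,6), (4,1) — 4 in total.

4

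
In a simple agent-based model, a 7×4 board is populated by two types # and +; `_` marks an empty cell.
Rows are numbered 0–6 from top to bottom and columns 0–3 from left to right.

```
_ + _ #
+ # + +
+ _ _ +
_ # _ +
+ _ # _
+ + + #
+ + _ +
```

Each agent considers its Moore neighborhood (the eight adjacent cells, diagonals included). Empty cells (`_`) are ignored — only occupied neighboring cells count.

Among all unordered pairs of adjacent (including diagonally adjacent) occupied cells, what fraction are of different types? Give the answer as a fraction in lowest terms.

Scan each occupied cell's neighbors to the right and below (and the two forward diagonals) so each pair is counted once.
Row 0: +(0,1)–#(1,1)≠ +(0,1)–+(1,2)= +(0,1)–+(1,0)= #(0,3)–+(1,3)≠ #(0,3)–+(1,2)≠  → 3/5 unlike.
Row 1: +(1,0)–#(1,1)≠ +(1,0)–+(2,0)= #(1,1)–+(1,2)≠ #(1,1)–+(2,0)≠ +(1,2)–+(1,3)= +(1,2)–+(2,3)= +(1,3)–+(2,3)=  → 3/7 unlike.
Row 2: +(2,0)–#(3,1)≠ +(2,3)–+(3,3)=  → 1/2 unlike.
Row 3: #(3,1)–#(4,2)= #(3,1)–+(4,0)≠ +(3,3)–#(4,2)≠  → 2/3 unlike.
Row 4: +(4,0)–+(5,0)= +(4,0)–+(5,1)= #(4,2)–+(5,2)≠ #(4,2)–#(5,3)= #(4,2)–+(5,1)≠  → 2/5 unlike.
Row 5: +(5,0)–+(5,1)= +(5,0)–+(6,0)= +(5,0)–+(6,1)= +(5,1)–+(5,2)= +(5,1)–+(6,1)= +(5,1)–+(6,0)= +(5,2)–#(5,3)≠ +(5,2)–+(6,3)= +(5,2)–+(6,1)= #(5,3)–+(6,3)≠  → 2/10 unlike.
Row 6: +(6,0)–+(6,1)=  → 0/1 unlike.
Total adjacent occupied pairs: 33; unlike-type pairs: 13.
13/33 is already in lowest terms.

13/33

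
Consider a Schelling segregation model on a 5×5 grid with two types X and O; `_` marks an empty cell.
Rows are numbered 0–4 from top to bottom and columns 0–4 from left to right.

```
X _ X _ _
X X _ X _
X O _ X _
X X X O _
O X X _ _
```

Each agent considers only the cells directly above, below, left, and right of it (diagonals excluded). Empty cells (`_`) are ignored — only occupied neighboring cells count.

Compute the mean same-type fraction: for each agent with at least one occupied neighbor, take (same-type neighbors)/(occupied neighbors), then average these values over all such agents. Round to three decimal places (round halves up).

Row 0: (0,0)X 1/1 · (0,2)X — no occupied neighbors
Row 1: (1,0)X 3/3 · (1,1)X 1/2 · (1,3)X 1/1
Row 2: (2,0)X 2/3 · (2,1)O 0/3 · (2,3)X 1/2
Row 3: (3,0)X 2/3 · (3,1)X 3/4 · (3,2)X 2/3 · (3,3)O 0/2
Row 4: (4,0)O 0/2 · (4,1)X 2/3 · (4,2)X 2/2
Sum over 14 agents: 1/1 + 3/3 + 1/2 + 1/1 + 2/3 + 0/3 + 1/2 + 2/3 + 3/4 + 2/3 + 0/2 + 0/2 + 2/3 + 2/2 = 101/12; mean = 101/12 ÷ 14 = 101/168 = 0.601190… → 0.601.

0.601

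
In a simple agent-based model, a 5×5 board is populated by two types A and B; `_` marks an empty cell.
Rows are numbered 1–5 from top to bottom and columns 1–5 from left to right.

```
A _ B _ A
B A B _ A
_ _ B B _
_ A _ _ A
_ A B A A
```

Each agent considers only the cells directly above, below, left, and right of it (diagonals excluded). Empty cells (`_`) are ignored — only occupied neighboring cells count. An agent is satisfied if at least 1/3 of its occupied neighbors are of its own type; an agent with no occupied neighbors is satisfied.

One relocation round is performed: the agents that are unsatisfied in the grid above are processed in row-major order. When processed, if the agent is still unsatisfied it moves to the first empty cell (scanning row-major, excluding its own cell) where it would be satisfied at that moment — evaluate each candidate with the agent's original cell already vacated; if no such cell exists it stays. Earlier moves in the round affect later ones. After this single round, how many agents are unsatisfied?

Initially unsatisfied (in order): (1,1), (2,1), (2,2), (5,3).
  (1,1) → (1,2).
  (2,1) → (1,4).
  (2,2): now satisfied by earlier moves; stays.
  (5,3) → (2,4).
Resulting grid:
_ A B B A
_ A B B A
_ _ B B _
_ A _ _ A
_ A _ A A
All satisfied now.

0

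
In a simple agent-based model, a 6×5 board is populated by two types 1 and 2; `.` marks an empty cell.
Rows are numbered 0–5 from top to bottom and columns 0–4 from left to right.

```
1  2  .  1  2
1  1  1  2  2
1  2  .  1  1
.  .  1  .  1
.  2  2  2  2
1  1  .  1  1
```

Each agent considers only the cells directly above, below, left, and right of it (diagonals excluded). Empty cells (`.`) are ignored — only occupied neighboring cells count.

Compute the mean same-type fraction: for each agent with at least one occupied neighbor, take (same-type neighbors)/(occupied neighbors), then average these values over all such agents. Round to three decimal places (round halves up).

0.467

Row 0: (0,0)1 1/2 · (0,1)2 0/2 · (0,3)1 0/2 · (0,4)2 1/2
Row 1: (1,0)1 3/3 · (1,1)1 2/4 · (1,2)1 1/2 · (1,3)2 1/4 · (1,4)2 2/3
Row 2: (2,0)1 1/2 · (2,1)2 0/2 · (2,3)1 1/2 · (2,4)1 2/3
Row 3: (3,2)1 0/1 · (3,4)1 1/2
Row 4: (4,1)2 1/2 · (4,2)2 2/3 · (4,3)2 2/3 · (4,4)2 1/3
Row 5: (5,0)1 1/1 · (5,1)1 1/2 · (5,3)1 1/2 · (5,4)1 1/2
Sum over 23 agents: 1/2 + 0/2 + 0/2 + 1/2 + 3/3 + 2/4 + 1/2 + 1/4 + 2/3 + 1/2 + 0/2 + 1/2 + 2/3 + 0/1 + 1/2 + 1/2 + 2/3 + 2/3 + 1/3 + 1/1 + 1/2 + 1/2 + 1/2 = 43/4; mean = 43/4 ÷ 23 = 43/92 = 0.467391… → 0.467.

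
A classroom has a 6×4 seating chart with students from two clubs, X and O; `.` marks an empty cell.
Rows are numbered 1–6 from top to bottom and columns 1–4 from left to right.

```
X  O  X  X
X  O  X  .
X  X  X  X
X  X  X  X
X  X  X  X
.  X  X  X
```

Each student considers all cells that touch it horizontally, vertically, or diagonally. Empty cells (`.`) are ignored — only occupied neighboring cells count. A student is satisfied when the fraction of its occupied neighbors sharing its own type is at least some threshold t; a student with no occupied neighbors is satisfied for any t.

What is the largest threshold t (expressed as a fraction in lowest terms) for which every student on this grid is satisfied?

1/8

Row 1: (1,1)X 1/3 · (1,2)O 1/5 · (1,3)X 2/4 · (1,4)X 2/2
Row 2: (2,1)X 3/5 · (2,2)O 1/8 · (2,3)X 5/7
Row 3: (3,1)X 4/5 · (3,2)X 7/8 · (3,3)X 6/7 · (3,4)X 4/4
Row 4: (4,1)X 5/5 · (4,2)X 8/8 · (4,3)X 8/8 · (4,4)X 5/5
Row 5: (5,1)X 4/4 · (5,2)X 7/7 · (5,3)X 8/8 · (5,4)X 5/5
Row 6: (6,2)X 4/4 · (6,3)X 5/5 · (6,4)X 3/3
The smallest same-type fraction is 1/8 at (2,2), which reduces to 1/8. Any threshold above that leaves this student unsatisfied.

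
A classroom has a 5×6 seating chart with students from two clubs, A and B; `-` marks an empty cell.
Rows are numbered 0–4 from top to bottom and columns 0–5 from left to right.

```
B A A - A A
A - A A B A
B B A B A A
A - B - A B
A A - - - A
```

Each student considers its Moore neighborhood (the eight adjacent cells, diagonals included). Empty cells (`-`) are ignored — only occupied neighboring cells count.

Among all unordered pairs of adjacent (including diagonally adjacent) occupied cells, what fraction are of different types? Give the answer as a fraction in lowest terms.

25/51

Scan each occupied cell's neighbors to the right and below (and the two forward diagonals) so each pair is counted once.
Row 0: B(0,0)–A(0,1)≠ B(0,0)–A(1,0)≠ A(0,1)–A(0,2)= A(0,1)–A(1,2)= A(0,1)–A(1,0)= A(0,2)–A(1,2)= A(0,2)–A(1,3)= A(0,4)–A(0,5)= A(0,4)–B(1,4)≠ A(0,4)–A(1,5)= A(0,4)–A(1,3)= A(0,5)–A(1,5)= A(0,5)–B(1,4)≠  → 4/13 unlike.
Row 1: A(1,0)–B(2,0)≠ A(1,0)–B(2,1)≠ A(1,2)–A(1,3)= A(1,2)–A(2,2)= A(1,2)–B(2,3)≠ A(1,2)–B(2,1)≠ A(1,3)–B(1,4)≠ A(1,3)–B(2,3)≠ A(1,3)–A(2,4)= A(1,3)–A(2,2)= B(1,4)–A(1,5)≠ B(1,4)–A(2,4)≠ B(1,4)–A(2,5)≠ B(1,4)–B(2,3)= A(1,5)–A(2,5)= A(1,5)–A(2,4)=  → 9/16 unlike.
Row 2: B(2,0)–B(2,1)= B(2,0)–A(3,0)≠ B(2,1)–A(2,2)≠ B(2,1)–B(3,2)= B(2,1)–A(3,0)≠ A(2,2)–B(2,3)≠ A(2,2)–B(3,2)≠ B(2,3)–A(2,4)≠ B(2,3)–A(3,4)≠ B(2,3)–B(3,2)= A(2,4)–A(2,5)= A(2,4)–A(3,4)= A(2,4)–B(3,5)≠ A(2,5)–B(3,5)≠ A(2,5)–A(3,4)=  → 9/15 unlike.
Row 3: A(3,0)–A(4,0)= A(3,0)–A(4,1)= B(3,2)–A(4,1)≠ A(3,4)–B(3,5)≠ A(3,4)–A(4,5)= B(3,5)–A(4,5)≠  → 3/6 unlike.
Row 4: A(4,0)–A(4,1)=  → 0/1 unlike.
Total adjacent occupied pairs: 51; unlike-type pairs: 25.
25/51 is already in lowest terms.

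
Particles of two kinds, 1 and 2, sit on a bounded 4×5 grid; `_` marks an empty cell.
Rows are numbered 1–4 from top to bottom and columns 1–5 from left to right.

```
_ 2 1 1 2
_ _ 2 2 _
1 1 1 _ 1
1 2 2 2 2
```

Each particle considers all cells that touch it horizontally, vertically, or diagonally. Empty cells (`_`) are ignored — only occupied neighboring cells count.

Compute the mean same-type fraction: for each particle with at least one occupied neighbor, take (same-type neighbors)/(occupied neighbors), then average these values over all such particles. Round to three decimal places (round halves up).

(1,2)2 1/2
(1,3)1 1/4
(1,4)1 1/4
(1,5)2 1/2
(2,3)2 2/6
(2,4)2 2/6
(3,1)1 2/3
(3,2)1 3/6
(3,3)1 1/6
(3,5)1 0/3
(4,1)1 2/3
(4,2)2 1/5
(4,3)2 2/4
(4,4)2 2/4
(4,5)2 1/2
Sum over 15 particles: 1/2 + 1/4 + 1/4 + 1/2 + 2/6 + 2/6 + 2/3 + 3/6 + 1/6 + 0/3 + 2/3 + 1/5 + 2/4 + 2/4 + 1/2 = 88/15; mean = 88/15 ÷ 15 = 88/225 = 0.391111… → 0.391.

0.391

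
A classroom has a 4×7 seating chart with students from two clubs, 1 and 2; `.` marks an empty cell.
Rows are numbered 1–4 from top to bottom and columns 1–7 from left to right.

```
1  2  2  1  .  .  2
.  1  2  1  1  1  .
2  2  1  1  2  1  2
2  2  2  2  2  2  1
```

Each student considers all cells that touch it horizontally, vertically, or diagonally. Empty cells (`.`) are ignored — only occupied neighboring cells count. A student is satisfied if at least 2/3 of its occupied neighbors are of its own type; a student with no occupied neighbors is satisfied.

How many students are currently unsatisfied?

19

Row 1: (1,1)1 1/2 not · (1,2)2 2/4 not · (1,3)2 2/5 not · (1,4)1 2/4 not · (1,7)2 0/1 not
Row 2: (2,2)1 2/7 not · (2,3)2 3/8 not · (2,4)1 4/7 not · (2,5)1 5/6 satisfied · (2,6)1 2/5 not
Row 3: (3,1)2 3/4 satisfied · (3,2)2 5/7 satisfied · (3,3)1 3/8 not · (3,4)1 3/8 not · (3,5)2 3/8 not · (3,6)1 3/7 not · (3,7)2 1/4 not
Row 4: (4,1)2 3/3 satisfied · (4,2)2 4/5 satisfied · (4,3)2 3/5 not · (4,4)2 3/5 not · (4,5)2 3/5 not · (4,6)2 3/5 not · (4,7)1 1/3 not
Unsatisfied: (1,1), (1,2), (1,3), (1,4), (1,7), (2,2), (2,3), (2,4), (2,6), (3,3), (3,4), (3,5), (3,6), (3,7), (4,3), (4,4), (4,5), (4,6), (4,7) — 19 in total.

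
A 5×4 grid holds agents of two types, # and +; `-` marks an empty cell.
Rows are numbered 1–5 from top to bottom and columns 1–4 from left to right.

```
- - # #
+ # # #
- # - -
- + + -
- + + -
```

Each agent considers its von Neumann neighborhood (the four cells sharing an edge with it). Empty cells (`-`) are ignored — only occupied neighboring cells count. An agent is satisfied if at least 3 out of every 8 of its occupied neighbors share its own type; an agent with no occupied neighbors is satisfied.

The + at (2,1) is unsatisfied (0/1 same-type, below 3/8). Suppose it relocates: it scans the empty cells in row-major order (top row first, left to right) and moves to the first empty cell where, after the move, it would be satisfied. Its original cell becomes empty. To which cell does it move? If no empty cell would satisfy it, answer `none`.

(1,1)

Vacating (2,1). Empty cells in order:
  (1,1): 0/0 same-type → satisfied — stop here.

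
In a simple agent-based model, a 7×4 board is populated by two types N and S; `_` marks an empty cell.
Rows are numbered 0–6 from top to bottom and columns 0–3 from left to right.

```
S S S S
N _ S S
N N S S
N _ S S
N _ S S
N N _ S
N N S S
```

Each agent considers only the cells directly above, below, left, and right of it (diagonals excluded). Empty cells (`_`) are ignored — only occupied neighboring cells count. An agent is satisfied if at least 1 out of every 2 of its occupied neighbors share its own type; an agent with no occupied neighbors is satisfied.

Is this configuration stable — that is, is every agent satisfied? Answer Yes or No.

Row 0: (0,0)S 1/2 satisfied · (0,1)S 2/2 satisfied · (0,2)S 3/3 satisfied · (0,3)S 2/2 satisfied
Row 1: (1,0)N 1/2 satisfied · (1,2)S 3/3 satisfied · (1,3)S 3/3 satisfied
Row 2: (2,0)N 3/3 satisfied · (2,1)N 1/2 satisfied · (2,2)S 3/4 satisfied · (2,3)S 3/3 satisfied
Row 3: (3,0)N 2/2 satisfied · (3,2)S 3/3 satisfied · (3,3)S 3/3 satisfied
Row 4: (4,0)N 2/2 satisfied · (4,2)S 2/2 satisfied · (4,3)S 3/3 satisfied
Row 5: (5,0)N 3/3 satisfied · (5,1)N 2/2 satisfied · (5,3)S 2/2 satisfied
Row 6: (6,0)N 2/2 satisfied · (6,1)N 2/3 satisfied · (6,2)S 1/2 satisfied · (6,3)S 2/2 satisfied
All meet the threshold, so the configuration is stable.

Yes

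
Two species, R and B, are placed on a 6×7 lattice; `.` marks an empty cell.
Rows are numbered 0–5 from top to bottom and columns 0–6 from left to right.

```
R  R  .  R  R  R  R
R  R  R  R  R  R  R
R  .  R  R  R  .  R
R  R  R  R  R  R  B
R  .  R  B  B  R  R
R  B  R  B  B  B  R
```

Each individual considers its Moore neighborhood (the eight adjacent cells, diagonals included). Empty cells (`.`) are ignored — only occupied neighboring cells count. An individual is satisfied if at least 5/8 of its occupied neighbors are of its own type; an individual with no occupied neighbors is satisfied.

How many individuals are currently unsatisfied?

11

(0,0)R 3/3 satisfied
(0,1)R 4/4 satisfied
(0,3)R 4/4 satisfied
(0,4)R 5/5 satisfied
(0,5)R 5/5 satisfied
(0,6)R 3/3 satisfied
(1,0)R 4/4 satisfied
(1,1)R 6/6 satisfied
(1,2)R 6/6 satisfied
(1,3)R 7/7 satisfied
(1,4)R 7/7 satisfied
(1,5)R 7/7 satisfied
(1,6)R 4/4 satisfied
(2,0)R 4/4 satisfied
(2,2)R 7/7 satisfied
(2,3)R 8/8 satisfied
(2,4)R 7/7 satisfied
(2,6)R 3/4 satisfied
(3,0)R 3/3 satisfied
(3,1)R 6/6 satisfied
(3,2)R 5/6 satisfied
(3,3)R 6/8 satisfied
(3,4)R 5/7 satisfied
(3,5)R 5/7 satisfied
(3,6)B 0/4 not
(4,0)R 3/4 satisfied
(4,2)R 4/7 not
(4,3)B 3/8 not
(4,4)B 4/8 not
(4,5)R 4/8 not
(4,6)R 3/5 not
(5,0)R 1/2 not
(5,1)B 0/4 not
(5,2)R 1/4 not
(5,3)B 3/5 not
(5,4)B 4/5 satisfied
(5,5)B 2/5 not
(5,6)R 2/3 satisfied
Unsatisfied: (3,6), (4,2), (4,3), (4,4), (4,5), (4,6), (5,0), (5,1), (5,2), (5,3), (5,5) — 11 in total.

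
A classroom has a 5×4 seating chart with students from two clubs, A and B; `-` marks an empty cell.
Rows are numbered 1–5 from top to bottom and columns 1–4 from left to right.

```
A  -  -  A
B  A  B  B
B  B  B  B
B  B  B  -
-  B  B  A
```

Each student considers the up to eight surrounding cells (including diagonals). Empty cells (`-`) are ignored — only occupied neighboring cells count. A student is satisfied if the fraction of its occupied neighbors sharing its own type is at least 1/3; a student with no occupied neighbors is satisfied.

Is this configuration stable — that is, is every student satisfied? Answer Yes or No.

(1,1)A 1/2 satisfied
(1,4)A 0/2 not
(2,1)B 2/4 satisfied
(2,2)A 1/6 not
(2,3)B 4/6 satisfied
(2,4)B 3/4 satisfied
(3,1)B 4/5 satisfied
(3,2)B 7/8 satisfied
(3,3)B 6/7 satisfied
(3,4)B 4/4 satisfied
(4,1)B 4/4 satisfied
(4,2)B 7/7 satisfied
(4,3)B 6/7 satisfied
(5,2)B 4/4 satisfied
(5,3)B 3/4 satisfied
(5,4)A 0/2 not
For instance (1,4) has only 0/2 same-type neighbors, below 1/3.

No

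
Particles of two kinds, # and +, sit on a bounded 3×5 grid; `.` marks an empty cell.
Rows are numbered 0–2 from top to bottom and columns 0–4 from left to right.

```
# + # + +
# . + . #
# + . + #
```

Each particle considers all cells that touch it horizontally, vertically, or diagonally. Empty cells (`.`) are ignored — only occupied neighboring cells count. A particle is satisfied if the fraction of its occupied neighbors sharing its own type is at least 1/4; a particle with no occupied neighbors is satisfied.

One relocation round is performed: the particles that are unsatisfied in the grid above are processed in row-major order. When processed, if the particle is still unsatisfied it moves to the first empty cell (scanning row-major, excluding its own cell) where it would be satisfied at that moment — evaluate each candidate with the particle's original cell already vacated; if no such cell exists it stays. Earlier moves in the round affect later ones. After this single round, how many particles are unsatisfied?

Initially unsatisfied (in order): (0,2).
  (0,2) → (1,1).
Resulting grid:
# + . + +
# # + . #
# + . + #
All satisfied now.

0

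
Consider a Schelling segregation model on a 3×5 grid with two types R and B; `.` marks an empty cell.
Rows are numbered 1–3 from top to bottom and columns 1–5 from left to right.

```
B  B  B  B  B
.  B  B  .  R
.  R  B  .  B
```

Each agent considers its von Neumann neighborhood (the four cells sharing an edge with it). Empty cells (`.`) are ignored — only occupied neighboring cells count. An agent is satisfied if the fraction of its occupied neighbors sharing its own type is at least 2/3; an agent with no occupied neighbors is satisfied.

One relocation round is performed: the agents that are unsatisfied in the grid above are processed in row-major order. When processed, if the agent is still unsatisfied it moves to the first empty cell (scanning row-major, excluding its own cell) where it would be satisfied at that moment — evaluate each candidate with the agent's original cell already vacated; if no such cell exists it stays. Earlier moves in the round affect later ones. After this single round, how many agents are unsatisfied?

2

Initially unsatisfied (in order): (1,5), (2,5), (3,2), (3,3), (3,5).
  (1,5) → (2,1).
  (2,5): no empty cell satisfies it; stays.
  (3,2): no empty cell satisfies it; stays.
  (3,3) → (2,4).
  (3,5) → (3,4).
Resulting grid:
B B B B .
B B B B R
. R . B .
Unsatisfied now: (2,5), (3,2).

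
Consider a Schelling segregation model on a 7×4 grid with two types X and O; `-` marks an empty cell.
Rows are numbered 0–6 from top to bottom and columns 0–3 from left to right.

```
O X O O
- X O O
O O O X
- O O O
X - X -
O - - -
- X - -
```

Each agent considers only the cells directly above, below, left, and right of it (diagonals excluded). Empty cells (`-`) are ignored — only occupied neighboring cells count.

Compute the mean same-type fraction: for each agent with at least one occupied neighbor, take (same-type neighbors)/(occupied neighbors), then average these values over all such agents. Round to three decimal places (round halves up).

0.500

(0,0)O 0/1
(0,1)X 1/3
(0,2)O 2/3
(0,3)O 2/2
(1,1)X 1/3
(1,2)O 3/4
(1,3)O 2/3
(2,0)O 1/1
(2,1)O 3/4
(2,2)O 3/4
(2,3)X 0/3
(3,1)O 2/2
(3,2)O 3/4
(3,3)O 1/2
(4,0)X 0/1
(4,2)X 0/1
(5,0)O 0/1
(6,1)X — no occupied neighbors
Sum over 17 agents: 0/1 + 1/3 + 2/3 + 2/2 + 1/3 + 3/4 + 2/3 + 1/1 + 3/4 + 3/4 + 0/3 + 2/2 + 3/4 + 1/2 + 0/1 + 0/1 + 0/1 = 17/2; mean = 17/2 ÷ 17 = 1/2 = 0.5 → 0.500.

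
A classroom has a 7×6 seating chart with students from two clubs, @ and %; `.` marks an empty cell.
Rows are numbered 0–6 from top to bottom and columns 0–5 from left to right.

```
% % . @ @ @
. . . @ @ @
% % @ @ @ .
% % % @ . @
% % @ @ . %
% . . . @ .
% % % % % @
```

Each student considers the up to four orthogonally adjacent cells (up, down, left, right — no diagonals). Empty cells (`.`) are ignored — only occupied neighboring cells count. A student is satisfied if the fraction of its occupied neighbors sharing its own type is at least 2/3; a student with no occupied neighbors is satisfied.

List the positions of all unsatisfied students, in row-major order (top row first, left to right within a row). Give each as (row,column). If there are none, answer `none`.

(2,2), (3,2), (3,5), (4,2), (4,5), (5,4), (6,4), (6,5)

(0,0)% 1/1 satisfied
(0,1)% 1/1 satisfied
(0,3)@ 2/2 satisfied
(0,4)@ 3/3 satisfied
(0,5)@ 2/2 satisfied
(1,3)@ 3/3 satisfied
(1,4)@ 4/4 satisfied
(1,5)@ 2/2 satisfied
(2,0)% 2/2 satisfied
(2,1)% 2/3 satisfied
(2,2)@ 1/3 not
(2,3)@ 4/4 satisfied
(2,4)@ 2/2 satisfied
(3,0)% 3/3 satisfied
(3,1)% 4/4 satisfied
(3,2)% 1/4 not
(3,3)@ 2/3 satisfied
(3,5)@ 0/1 not
(4,0)% 3/3 satisfied
(4,1)% 2/3 satisfied
(4,2)@ 1/3 not
(4,3)@ 2/2 satisfied
(4,5)% 0/1 not
(5,0)% 2/2 satisfied
(5,4)@ 0/1 not
(6,0)% 2/2 satisfied
(6,1)% 2/2 satisfied
(6,2)% 2/2 satisfied
(6,3)% 2/2 satisfied
(6,4)% 1/3 not
(6,5)@ 0/1 not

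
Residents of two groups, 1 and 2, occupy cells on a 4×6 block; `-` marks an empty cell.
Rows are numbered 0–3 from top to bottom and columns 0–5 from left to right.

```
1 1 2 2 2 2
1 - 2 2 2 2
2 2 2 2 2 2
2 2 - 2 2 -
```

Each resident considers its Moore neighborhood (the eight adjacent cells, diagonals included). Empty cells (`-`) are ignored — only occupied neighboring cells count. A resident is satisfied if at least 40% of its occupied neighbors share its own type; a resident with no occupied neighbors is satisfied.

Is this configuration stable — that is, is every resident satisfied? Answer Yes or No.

Row 0: (0,0)1 2/2 ✓ · (0,1)1 2/4 ✓ · (0,2)2 3/4 ✓ · (0,3)2 5/5 ✓ · (0,4)2 5/5 ✓ · (0,5)2 3/3 ✓
Row 1: (1,0)1 2/4 ✓ · (1,2)2 6/7 ✓ · (1,3)2 8/8 ✓ · (1,4)2 8/8 ✓ · (1,5)2 5/5 ✓
Row 2: (2,0)2 3/4 ✓ · (2,1)2 5/6 ✓ · (2,2)2 6/6 ✓ · (2,3)2 7/7 ✓ · (2,4)2 7/7 ✓ · (2,5)2 4/4 ✓
Row 3: (3,0)2 3/3 ✓ · (3,1)2 4/4 ✓ · (3,3)2 4/4 ✓ · (3,4)2 4/4 ✓
All meet the threshold, so the configuration is stable.

Yes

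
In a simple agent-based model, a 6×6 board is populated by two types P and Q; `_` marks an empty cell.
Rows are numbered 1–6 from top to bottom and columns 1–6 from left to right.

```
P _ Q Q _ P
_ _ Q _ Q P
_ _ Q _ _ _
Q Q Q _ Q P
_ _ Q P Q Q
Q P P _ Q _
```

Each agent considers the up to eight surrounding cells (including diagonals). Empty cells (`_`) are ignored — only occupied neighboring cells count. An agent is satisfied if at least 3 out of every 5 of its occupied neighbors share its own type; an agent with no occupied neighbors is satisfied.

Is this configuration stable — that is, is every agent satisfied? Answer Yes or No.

(1,1)P 0/0 ✓
(1,3)Q 2/2 ✓
(1,4)Q 3/3 ✓
(1,6)P 1/2 ✗
(2,3)Q 3/3 ✓
(2,5)Q 1/3 ✗
(2,6)P 1/2 ✗
(3,3)Q 3/3 ✓
(4,1)Q 1/1 ✓
(4,2)Q 4/4 ✓
(4,3)Q 3/4 ✓
(4,5)Q 2/4 ✗
(4,6)P 0/3 ✗
(5,3)Q 2/5 ✗
(5,4)P 1/6 ✗
(5,5)Q 3/5 ✓
(5,6)Q 3/4 ✓
(6,1)Q 0/1 ✗
(6,2)P 1/3 ✗
(6,3)P 2/3 ✓
(6,5)Q 2/3 ✓
For instance (1,6) has only 1/2 same-type neighbors, below 3/5.

No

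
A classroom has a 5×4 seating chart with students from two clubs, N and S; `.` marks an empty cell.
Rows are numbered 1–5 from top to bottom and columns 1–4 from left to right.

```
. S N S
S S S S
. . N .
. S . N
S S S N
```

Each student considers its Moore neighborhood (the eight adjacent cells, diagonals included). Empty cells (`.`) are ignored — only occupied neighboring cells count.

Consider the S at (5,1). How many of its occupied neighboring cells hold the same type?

2

Occupied neighbors of (5,1): (4,2)=S, (5,2)=S.
Same type (S): 2 of 2.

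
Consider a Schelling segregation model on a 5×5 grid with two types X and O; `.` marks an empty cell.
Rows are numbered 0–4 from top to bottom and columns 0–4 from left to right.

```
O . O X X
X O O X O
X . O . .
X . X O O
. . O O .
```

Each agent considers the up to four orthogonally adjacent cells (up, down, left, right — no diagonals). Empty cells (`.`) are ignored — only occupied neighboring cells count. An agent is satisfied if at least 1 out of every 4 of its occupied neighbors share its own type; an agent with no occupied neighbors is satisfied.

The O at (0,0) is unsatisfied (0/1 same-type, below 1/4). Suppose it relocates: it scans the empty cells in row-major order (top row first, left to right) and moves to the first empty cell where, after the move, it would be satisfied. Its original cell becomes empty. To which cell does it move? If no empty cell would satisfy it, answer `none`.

(0,1)

Vacating (0,0). Empty cells in order:
  (0,1): 2/2 same-type → satisfied — stop here.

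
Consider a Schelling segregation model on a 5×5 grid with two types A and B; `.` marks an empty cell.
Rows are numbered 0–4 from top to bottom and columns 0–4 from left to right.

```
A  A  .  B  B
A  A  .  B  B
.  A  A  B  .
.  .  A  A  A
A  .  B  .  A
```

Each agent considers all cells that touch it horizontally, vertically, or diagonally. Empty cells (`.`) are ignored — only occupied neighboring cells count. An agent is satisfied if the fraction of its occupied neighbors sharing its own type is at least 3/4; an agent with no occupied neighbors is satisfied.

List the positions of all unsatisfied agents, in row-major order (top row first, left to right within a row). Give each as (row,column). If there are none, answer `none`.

(2,2), (2,3), (3,2), (3,3), (3,4), (4,2)

Row 0: (0,0)A 3/3 satisfied · (0,1)A 3/3 satisfied · (0,3)B 3/3 satisfied · (0,4)B 3/3 satisfied
Row 1: (1,0)A 4/4 satisfied · (1,1)A 5/5 satisfied · (1,3)B 4/5 satisfied · (1,4)B 4/4 satisfied
Row 2: (2,1)A 4/4 satisfied · (2,2)A 4/6 not · (2,3)B 2/6 not
Row 3: (3,2)A 3/5 not · (3,3)A 4/6 not · (3,4)A 2/3 not
Row 4: (4,0)A 0/0 satisfied · (4,2)B 0/2 not · (4,4)A 2/2 satisfied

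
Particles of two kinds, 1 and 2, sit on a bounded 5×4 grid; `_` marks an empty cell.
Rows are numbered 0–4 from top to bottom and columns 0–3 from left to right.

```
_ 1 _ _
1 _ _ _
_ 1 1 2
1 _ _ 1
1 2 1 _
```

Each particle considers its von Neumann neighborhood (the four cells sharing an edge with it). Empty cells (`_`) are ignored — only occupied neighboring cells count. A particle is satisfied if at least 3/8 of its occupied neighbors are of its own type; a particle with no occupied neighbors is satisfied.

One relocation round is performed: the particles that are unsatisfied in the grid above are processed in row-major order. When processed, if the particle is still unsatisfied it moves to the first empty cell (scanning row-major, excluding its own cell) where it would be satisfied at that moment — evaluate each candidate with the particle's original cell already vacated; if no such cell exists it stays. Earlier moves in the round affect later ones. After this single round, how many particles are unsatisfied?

1

Initially unsatisfied (in order): (2,3), (3,3), (4,1), (4,2).
  (2,3) → (0,3).
  (3,3): now satisfied by earlier moves; stays.
  (4,1) → (0,2).
  (4,2): now satisfied by earlier moves; stays.
Resulting grid:
_ 1 2 2
1 _ _ _
_ 1 1 _
1 _ _ 1
1 _ 1 _
Unsatisfied now: (0,1).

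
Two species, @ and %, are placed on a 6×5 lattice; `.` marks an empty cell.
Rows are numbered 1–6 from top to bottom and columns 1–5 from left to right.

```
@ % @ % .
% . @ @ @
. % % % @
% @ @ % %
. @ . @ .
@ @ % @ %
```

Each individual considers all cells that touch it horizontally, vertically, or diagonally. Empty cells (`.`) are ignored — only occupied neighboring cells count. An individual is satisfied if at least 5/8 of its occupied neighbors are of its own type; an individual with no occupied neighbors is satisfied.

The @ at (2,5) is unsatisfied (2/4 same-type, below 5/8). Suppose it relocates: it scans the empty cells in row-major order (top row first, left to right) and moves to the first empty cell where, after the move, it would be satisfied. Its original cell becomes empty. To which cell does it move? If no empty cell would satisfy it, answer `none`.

(5,1)

Vacating (2,5). Empty cells in order:
  (1,5): 1/2 same-type → still unsatisfied.
  (2,2): 3/7 same-type → still unsatisfied.
  (3,1): 1/4 same-type → still unsatisfied.
  (5,1): 4/5 same-type → satisfied — stop here.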